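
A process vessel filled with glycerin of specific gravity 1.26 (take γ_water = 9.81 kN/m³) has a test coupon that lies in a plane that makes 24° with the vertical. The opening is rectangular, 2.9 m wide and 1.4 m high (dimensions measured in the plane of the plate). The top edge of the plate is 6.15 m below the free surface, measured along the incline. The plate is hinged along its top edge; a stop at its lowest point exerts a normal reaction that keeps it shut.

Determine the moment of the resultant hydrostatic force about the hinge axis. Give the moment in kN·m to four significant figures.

M ≈ 227.3 kN·m

γ = 1.26 × 9.81 = 12.3606 kN/m³.
The plate makes 24° with the vertical, i.e. θ = 90° − 24° = 66° to the horizontal. Measuring y along the incline from the free-surface line, vertical depth h = y·sinθ with sinθ = 0.913545.
The centroid lies 1.4/2 = 0.7 m below the top edge, so y_c = 6.15 + 0.7 = 6.85 m and h_c = 6.85 × 0.913545 = 6.25778 m.
A = 2.9 × 1.4 = 4.06 m².
Resultant F = γ·h_c·A = 12.3606 × 6.25778 × 4.06 = 314.041 kN.
I_c = b·h³/12 = 2.9 × 1.4³/12 = 0.663133 m⁴.
Centre of pressure: y_p = y_c + I_c/(y_c·A) = 6.85 + 0.663133/(6.85 × 4.06) = 6.85 + 0.0238443 = 6.87384 m along the plane.
The resultant acts 0.7 + 0.0238443 = 0.723844 m (along the plate) below the hinge at the top edge, so the moment about the hinge is M = F × 0.723844 = 314.041 × 0.723844 = 227.317 kN·m.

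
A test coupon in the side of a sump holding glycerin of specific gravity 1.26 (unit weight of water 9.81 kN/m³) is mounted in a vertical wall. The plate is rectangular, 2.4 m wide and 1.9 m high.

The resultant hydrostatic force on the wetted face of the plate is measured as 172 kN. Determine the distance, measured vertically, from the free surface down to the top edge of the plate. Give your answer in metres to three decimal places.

γ = 1.26 × 9.81 = 12.3606 kN/m³.
A = 2.4 × 1.9 = 4.56 m².
From F = γ·h_c·A, the centroid depth is h_c = 172/(12.3606 × 4.56) = 3.05158 m.
The centroid lies 1.9/2 = 0.95 m below the top edge, so the top edge sits at h_top = 3.05158 − 0.95 = 2.10158 m below the surface.

d_top ≈ 2.102 m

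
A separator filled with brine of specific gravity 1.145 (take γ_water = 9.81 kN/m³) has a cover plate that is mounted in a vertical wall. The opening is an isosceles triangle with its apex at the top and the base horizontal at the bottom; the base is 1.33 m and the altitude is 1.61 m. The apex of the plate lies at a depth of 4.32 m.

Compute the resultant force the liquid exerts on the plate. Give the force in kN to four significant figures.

γ = 1.145 × 9.81 = 11.23245 kN/m³.
With the apex up, the centroid sits 2h/3 = 2 × 1.61/3 = 1.07333 m below the apex, so the centroid depth is h_c = 4.32 + 1.07333 = 5.39333 m.
A = ½ × 1.33 × 1.61 = 1.07065 m².
Resultant F = γ·h_c·A = 11.23245 × 5.39333 × 1.07065 = 64.8603 kN.

F ≈ 64.86 kN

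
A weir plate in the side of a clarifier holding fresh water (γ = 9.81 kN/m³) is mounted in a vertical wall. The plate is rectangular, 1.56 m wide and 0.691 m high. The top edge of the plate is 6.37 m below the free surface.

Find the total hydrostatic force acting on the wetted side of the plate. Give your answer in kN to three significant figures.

γ = 9.81 kN/m³.
The centroid lies 0.691/2 = 0.3455 m below the top edge, so the centroid depth is h_c = 6.37 + 0.3455 = 6.7155 m.
A = 1.56 × 0.691 = 1.07796 m².
Resultant F = γ·h_c·A = 9.81 × 6.7155 × 1.07796 = 71.015 kN.

F ≈ 71.0 kN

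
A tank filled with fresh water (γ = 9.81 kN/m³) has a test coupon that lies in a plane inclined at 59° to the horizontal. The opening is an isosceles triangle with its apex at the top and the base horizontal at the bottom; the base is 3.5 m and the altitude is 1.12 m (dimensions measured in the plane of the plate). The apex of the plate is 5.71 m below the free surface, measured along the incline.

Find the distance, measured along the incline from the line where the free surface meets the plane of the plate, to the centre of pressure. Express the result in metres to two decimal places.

γ = 9.81 kN/m³.
Let θ = 59° be the plate's angle to the horizontal; measure y along the incline from where the plane meets the free surface. Vertical depth h = y·sinθ with sinθ = 0.857167.
With the apex up, the centroid sits 2h/3 = 2 × 1.12/3 = 0.746667 m below the apex, so y_c = 5.71 + 0.746667 = 6.45667 m and h_c = 6.45667 × 0.857167 = 5.53444 m.
A = ½ × 3.5 × 1.12 = 1.96 m².
Resultant F = γ·h_c·A = 9.81 × 5.53444 × 1.96 = 106.414 kN.
I_c = b·h³/36 = 3.5 × 1.12³/36 = 0.13659 m⁴.
Centre of pressure: y_p = y_c + I_c/(y_c·A) = 6.45667 + 0.13659/(6.45667 × 1.96) = 6.45667 + 0.0107933 = 6.46746 m along the plane.

y_p = 6.47 m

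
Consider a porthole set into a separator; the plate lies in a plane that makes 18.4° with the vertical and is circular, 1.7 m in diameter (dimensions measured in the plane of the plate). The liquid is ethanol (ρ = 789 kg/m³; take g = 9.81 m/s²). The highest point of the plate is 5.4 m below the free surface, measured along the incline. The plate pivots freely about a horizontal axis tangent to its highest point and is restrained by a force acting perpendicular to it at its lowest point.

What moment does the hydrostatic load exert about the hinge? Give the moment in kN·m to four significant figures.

γ = ρg = 789 × 9.81 / 1000 = 7.74009 kN/m³.
The plate makes 18.4° with the vertical, i.e. θ = 90° − 18.4° = 71.6° to the horizontal. Measuring y along the incline from the free-surface line, vertical depth h = y·sinθ with sinθ = 0.948876.
The centroid is at the centre, 0.85 m below the top of the plate, so y_c = 5.4 + 0.85 = 6.25 m and h_c = 6.25 × 0.948876 = 5.93048 m.
A = π(0.85)² = 2.2698 m².
Resultant F = γ·h_c·A = 7.74009 × 5.93048 × 2.2698 = 104.189 kN.
I_c = πr⁴/4 = π × 0.85⁴/4 = 0.409983 m⁴.
Centre of pressure: y_p = y_c + I_c/(y_c·A) = 6.25 + 0.409983/(6.25 × 2.2698) = 6.25 + 0.0289 = 6.2789 m along the plane.
The resultant acts 0.85 + 0.0289 = 0.8789 m (along the plate) below the hinge at the top edge, so the moment about the hinge is M = F × 0.8789 = 104.189 × 0.8789 = 91.5717 kN·m.

M ≈ 91.57 kN·m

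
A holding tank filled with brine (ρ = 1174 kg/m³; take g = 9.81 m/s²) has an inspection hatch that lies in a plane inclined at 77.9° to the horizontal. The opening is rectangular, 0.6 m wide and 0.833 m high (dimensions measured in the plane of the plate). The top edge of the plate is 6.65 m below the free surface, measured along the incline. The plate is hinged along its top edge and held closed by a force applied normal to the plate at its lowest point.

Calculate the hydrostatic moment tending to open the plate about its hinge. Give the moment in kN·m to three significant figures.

M ≈ 16.9 kN·m

γ = ρg = 1174 × 9.81 / 1000 = 11.51694 kN/m³.
Let θ = 77.9° be the plate's angle to the horizontal; measure y along the incline from where the plane meets the free surface. Vertical depth h = y·sinθ with sinθ = 0.977783.
The centroid lies 0.833/2 = 0.4165 m below the top edge, so y_c = 6.65 + 0.4165 = 7.0665 m and h_c = 7.0665 × 0.977783 = 6.9095 m.
A = 0.6 × 0.833 = 0.4998 m².
Resultant F = γ·h_c·A = 11.51694 × 6.9095 × 0.4998 = 39.7722 kN.
I_c = b·h³/12 = 0.6 × 0.833³/12 = 0.0289005 m⁴.
Centre of pressure: y_p = y_c + I_c/(y_c·A) = 7.0665 + 0.0289005/(7.0665 × 0.4998) = 7.0665 + 0.00818285 = 7.07468 m along the plane.
The resultant acts 0.4165 + 0.00818285 = 0.424683 m (along the plate) below the hinge at the top edge, so the moment about the hinge is M = F × 0.424683 = 39.7722 × 0.424683 = 16.8906 kN·m.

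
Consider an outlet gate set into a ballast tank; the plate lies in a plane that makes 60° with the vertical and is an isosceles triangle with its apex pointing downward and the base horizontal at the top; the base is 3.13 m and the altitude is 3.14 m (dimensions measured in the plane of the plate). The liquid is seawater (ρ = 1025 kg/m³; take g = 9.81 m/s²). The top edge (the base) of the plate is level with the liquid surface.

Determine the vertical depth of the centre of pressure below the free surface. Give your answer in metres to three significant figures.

h_p = 0.785 m

γ = ρg = 1025 × 9.81 / 1000 = 10.05525 kN/m³.
The plate makes 60° with the vertical, i.e. θ = 90° − 60° = 30° to the horizontal. Measuring y along the incline from the free-surface line, vertical depth h = y·sinθ with sinθ = 0.500000.
With the apex down, the centroid sits h/3 = 3.14/3 = 1.04667 m below the base (the top edge), so y_c = 1.04667 m and h_c = 1.04667 × 0.500000 = 0.523335 m.
A = ½ × 3.13 × 3.14 = 4.9141 m².
Resultant F = γ·h_c·A = 10.05525 × 0.523335 × 4.9141 = 25.8593 kN.
I_c = b·h³/36 = 3.13 × 3.14³/36 = 2.69173 m⁴.
Centre of pressure: y_p = y_c + I_c/(y_c·A) = 1.04667 + 2.69173/(1.04667 × 4.9141) = 1.04667 + 0.523333 = 1.57 m along the plane.
Vertically, h_p = y_p·sinθ = 1.57 × 0.500000 = 0.785 m.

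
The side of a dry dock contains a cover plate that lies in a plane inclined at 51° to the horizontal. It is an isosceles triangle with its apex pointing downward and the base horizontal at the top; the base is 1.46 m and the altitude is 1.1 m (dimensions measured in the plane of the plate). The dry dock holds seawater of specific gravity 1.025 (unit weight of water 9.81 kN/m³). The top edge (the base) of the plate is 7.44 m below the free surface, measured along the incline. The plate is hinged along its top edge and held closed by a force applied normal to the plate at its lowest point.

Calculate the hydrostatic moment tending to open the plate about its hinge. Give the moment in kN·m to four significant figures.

M ≈ 18.38 kN·m

γ = 1.025 × 9.81 = 10.05525 kN/m³.
Let θ = 51° be the plate's angle to the horizontal; measure y along the incline from where the plane meets the free surface. Vertical depth h = y·sinθ with sinθ = 0.777146.
With the apex down, the centroid sits h/3 = 1.1/3 = 0.366667 m below the base (the top edge), so y_c = 7.44 + 0.366667 = 7.80667 m and h_c = 7.80667 × 0.777146 = 6.06692 m.
A = ½ × 1.46 × 1.1 = 0.803 m².
Resultant F = γ·h_c·A = 10.05525 × 6.06692 × 0.803 = 48.9865 kN.
I_c = b·h³/36 = 1.46 × 1.1³/36 = 0.0539794 m⁴.
Centre of pressure: y_p = y_c + I_c/(y_c·A) = 7.80667 + 0.0539794/(7.80667 × 0.803) = 7.80667 + 0.00861086 = 7.81528 m along the plane.
The resultant acts 0.366667 + 0.00861086 = 0.375278 m (along the plate) below the hinge at the top edge, so the moment about the hinge is M = F × 0.375278 = 48.9865 × 0.375278 = 18.3836 kN·m.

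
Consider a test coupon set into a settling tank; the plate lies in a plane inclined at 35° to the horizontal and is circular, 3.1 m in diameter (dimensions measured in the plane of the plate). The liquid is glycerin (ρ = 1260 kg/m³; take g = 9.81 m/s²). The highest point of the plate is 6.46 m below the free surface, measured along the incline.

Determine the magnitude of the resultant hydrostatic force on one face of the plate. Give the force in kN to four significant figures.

F ≈ 428.6 kN

γ = ρg = 1260 × 9.81 / 1000 = 12.3606 kN/m³.
Let θ = 35° be the plate's angle to the horizontal; measure y along the incline from where the plane meets the free surface. Vertical depth h = y·sinθ with sinθ = 0.573576.
The centroid is at the centre, 1.55 m below the top of the plate, so y_c = 6.46 + 1.55 = 8.01 m and h_c = 8.01 × 0.573576 = 4.59434 m.
A = π(1.55)² = 7.54768 m².
Resultant F = γ·h_c·A = 12.3606 × 4.59434 × 7.54768 = 428.624 kN.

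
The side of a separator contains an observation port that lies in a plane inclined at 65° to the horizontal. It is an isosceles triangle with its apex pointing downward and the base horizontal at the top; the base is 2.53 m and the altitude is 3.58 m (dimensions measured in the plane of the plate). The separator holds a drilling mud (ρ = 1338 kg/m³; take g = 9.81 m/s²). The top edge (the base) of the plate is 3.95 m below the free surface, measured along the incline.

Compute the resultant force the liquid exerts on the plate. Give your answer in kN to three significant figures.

F ≈ 277 kN

γ = ρg = 1338 × 9.81 / 1000 = 13.12578 kN/m³.
Let θ = 65° be the plate's angle to the horizontal; measure y along the incline from where the plane meets the free surface. Vertical depth h = y·sinθ with sinθ = 0.906308.
With the apex down, the centroid sits h/3 = 3.58/3 = 1.19333 m below the base (the top edge), so y_c = 3.95 + 1.19333 = 5.14333 m and h_c = 5.14333 × 0.906308 = 4.66144 m.
A = ½ × 2.53 × 3.58 = 4.5287 m².
Resultant F = γ·h_c·A = 13.12578 × 4.66144 × 4.5287 = 277.089 kN.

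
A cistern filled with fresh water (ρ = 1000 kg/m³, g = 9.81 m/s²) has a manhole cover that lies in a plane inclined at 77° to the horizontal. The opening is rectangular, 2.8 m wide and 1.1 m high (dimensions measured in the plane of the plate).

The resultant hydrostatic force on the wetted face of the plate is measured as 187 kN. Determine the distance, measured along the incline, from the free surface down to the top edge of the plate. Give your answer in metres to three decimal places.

γ = ρg = 1000 × 9.81 = 9810 N/m³ = 9.81 kN/m³.
A = 2.8 × 1.1 = 3.08 m².
From F = γ·h_c·A, the centroid depth is h_c = 187/(9.81 × 3.08) = 6.18902 m.
Let θ = 77° be the plate's angle to the horizontal; measure y along the incline from where the plane meets the free surface. Vertical depth h = y·sinθ with sinθ = 0.974370.
Along the incline, y_c = h_c/sinθ = 6.18902/0.974370 = 6.35182 m.
The centroid lies 1.1/2 = 0.55 m below the top edge, so the top edge sits at y_top = 6.35182 − 0.55 = 5.80182 m along the incline.

y_top ≈ 5.802 m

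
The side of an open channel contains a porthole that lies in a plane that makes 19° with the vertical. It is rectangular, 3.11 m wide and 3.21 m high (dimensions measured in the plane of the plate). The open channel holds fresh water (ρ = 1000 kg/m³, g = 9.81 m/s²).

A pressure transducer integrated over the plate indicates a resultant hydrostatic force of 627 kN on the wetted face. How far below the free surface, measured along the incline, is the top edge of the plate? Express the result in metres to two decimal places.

γ = ρg = 1000 × 9.81 = 9810 N/m³ = 9.81 kN/m³.
A = 3.11 × 3.21 = 9.9831 m².
From F = γ·h_c·A, the centroid depth is h_c = 627/(9.81 × 9.9831) = 6.40226 m.
The plate makes 19° with the vertical, i.e. θ = 90° − 19° = 71° to the horizontal. Measuring y along the incline from the free-surface line, vertical depth h = y·sinθ with sinθ = 0.945519.
Along the incline, y_c = h_c/sinθ = 6.40226/0.945519 = 6.77116 m.
The centroid lies 3.21/2 = 1.605 m below the top edge, so the top edge sits at y_top = 6.77116 − 1.605 = 5.16616 m along the incline.

y_top ≈ 5.17 m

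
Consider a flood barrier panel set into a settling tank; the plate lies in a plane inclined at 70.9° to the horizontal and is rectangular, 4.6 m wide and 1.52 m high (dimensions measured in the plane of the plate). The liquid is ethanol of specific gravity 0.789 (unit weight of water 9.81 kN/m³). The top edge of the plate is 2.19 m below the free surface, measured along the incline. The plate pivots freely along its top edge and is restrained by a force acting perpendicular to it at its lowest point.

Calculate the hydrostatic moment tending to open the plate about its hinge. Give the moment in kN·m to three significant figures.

M ≈ 125 kN·m

γ = 0.789 × 9.81 = 7.74009 kN/m³.
Let θ = 70.9° be the plate's angle to the horizontal; measure y along the incline from where the plane meets the free surface. Vertical depth h = y·sinθ with sinθ = 0.944949.
The centroid lies 1.52/2 = 0.76 m below the top edge, so y_c = 2.19 + 0.76 = 2.95 m and h_c = 2.95 × 0.944949 = 2.7876 m.
A = 4.6 × 1.52 = 6.992 m².
Resultant F = γ·h_c·A = 7.74009 × 2.7876 × 6.992 = 150.861 kN.
I_c = b·h³/12 = 4.6 × 1.52³/12 = 1.34619 m⁴.
Centre of pressure: y_p = y_c + I_c/(y_c·A) = 2.95 + 1.34619/(2.95 × 6.992) = 2.95 + 0.0652654 = 3.01527 m along the plane.
The resultant acts 0.76 + 0.0652654 = 0.825265 m (along the plate) below the hinge at the top edge, so the moment about the hinge is M = F × 0.825265 = 150.861 × 0.825265 = 124.5 kN·m.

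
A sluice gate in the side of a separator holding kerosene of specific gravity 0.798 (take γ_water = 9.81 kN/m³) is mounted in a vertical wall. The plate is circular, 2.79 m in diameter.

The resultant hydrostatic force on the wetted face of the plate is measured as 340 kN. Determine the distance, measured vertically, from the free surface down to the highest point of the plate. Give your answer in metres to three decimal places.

γ = 0.798 × 9.81 = 7.82838 kN/m³.
A = π(1.395)² = 6.11362 m².
From F = γ·h_c·A, the centroid depth is h_c = 340/(7.82838 × 6.11362) = 7.10409 m.
The centroid is at the centre, 1.395 m below the top of the plate, so the highest point sits at h_top = 7.10409 − 1.395 = 5.70909 m below the surface.

d_top ≈ 5.709 m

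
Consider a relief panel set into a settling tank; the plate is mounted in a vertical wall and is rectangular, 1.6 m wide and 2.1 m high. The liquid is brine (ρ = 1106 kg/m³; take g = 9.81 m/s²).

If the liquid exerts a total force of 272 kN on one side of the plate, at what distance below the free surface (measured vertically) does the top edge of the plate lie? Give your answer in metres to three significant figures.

γ = ρg = 1106 × 9.81 / 1000 = 10.84986 kN/m³.
A = 1.6 × 2.1 = 3.36 m².
From F = γ·h_c·A, the centroid depth is h_c = 272/(10.84986 × 3.36) = 7.46115 m.
The centroid lies 2.1/2 = 1.05 m below the top edge, so the top edge sits at h_top = 7.46115 − 1.05 = 6.41115 m below the surface.

d_top ≈ 6.41 m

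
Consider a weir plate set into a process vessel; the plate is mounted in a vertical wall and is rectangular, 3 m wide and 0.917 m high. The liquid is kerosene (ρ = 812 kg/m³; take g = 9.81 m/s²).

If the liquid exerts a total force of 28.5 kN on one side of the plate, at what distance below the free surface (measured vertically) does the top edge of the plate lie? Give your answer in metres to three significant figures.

γ = ρg = 812 × 9.81 / 1000 = 7.96572 kN/m³.
A = 3 × 0.917 = 2.751 m².
From F = γ·h_c·A, the centroid depth is h_c = 28.5/(7.96572 × 2.751) = 1.30056 m.
The centroid lies 0.917/2 = 0.4585 m below the top edge, so the top edge sits at h_top = 1.30056 − 0.4585 = 0.84206 m below the surface.

d_top ≈ 0.842 m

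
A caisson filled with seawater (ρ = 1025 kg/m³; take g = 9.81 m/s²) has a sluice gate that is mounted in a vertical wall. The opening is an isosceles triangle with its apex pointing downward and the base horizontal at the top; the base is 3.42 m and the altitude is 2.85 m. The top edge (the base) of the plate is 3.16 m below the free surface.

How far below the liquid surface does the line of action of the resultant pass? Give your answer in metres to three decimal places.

h_p = 4.220 m

γ = ρg = 1025 × 9.81 / 1000 = 10.05525 kN/m³.
With the apex down, the centroid sits h/3 = 2.85/3 = 0.95 m below the base (the top edge), so the centroid depth is h_c = 3.16 + 0.95 = 4.11 m.
A = ½ × 3.42 × 2.85 = 4.8735 m².
Resultant F = γ·h_c·A = 10.05525 × 4.11 × 4.8735 = 201.408 kN.
I_c = b·h³/36 = 3.42 × 2.85³/36 = 2.19917 m⁴.
Centre of pressure: y_p = y_c + I_c/(y_c·A) = 4.11 + 2.19917/(4.11 × 4.8735) = 4.11 + 0.109793 = 4.21979 m along the plane.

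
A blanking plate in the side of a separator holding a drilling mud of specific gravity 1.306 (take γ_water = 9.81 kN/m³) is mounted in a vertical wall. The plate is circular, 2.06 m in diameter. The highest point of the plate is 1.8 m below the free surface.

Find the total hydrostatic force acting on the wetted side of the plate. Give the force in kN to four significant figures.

F ≈ 120.8 kN

γ = 1.306 × 9.81 = 12.81186 kN/m³.
The centroid is at the centre, 1.03 m below the top of the plate, so the centroid depth is h_c = 1.8 + 1.03 = 2.83 m.
A = π(1.03)² = 3.33292 m².
Resultant F = γ·h_c·A = 12.81186 × 2.83 × 3.33292 = 120.844 kN.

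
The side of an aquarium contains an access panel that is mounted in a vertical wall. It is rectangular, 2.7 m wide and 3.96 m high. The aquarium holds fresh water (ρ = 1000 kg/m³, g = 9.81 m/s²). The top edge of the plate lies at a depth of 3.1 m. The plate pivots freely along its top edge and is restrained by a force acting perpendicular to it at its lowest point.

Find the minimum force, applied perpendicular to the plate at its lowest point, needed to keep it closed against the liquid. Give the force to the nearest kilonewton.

γ = ρg = 1000 × 9.81 = 9810 N/m³ = 9.81 kN/m³.
The centroid lies 3.96/2 = 1.98 m below the top edge, so the centroid depth is h_c = 3.1 + 1.98 = 5.08 m.
A = 2.7 × 3.96 = 10.692 m².
Resultant F = γ·h_c·A = 9.81 × 5.08 × 10.692 = 532.834 kN.
I_c = b·h³/12 = 2.7 × 3.96³/12 = 13.9723 m⁴.
Centre of pressure: y_p = y_c + I_c/(y_c·A) = 5.08 + 13.9723/(5.08 × 10.692) = 5.08 + 0.257244 = 5.33724 m along the plane.
The resultant acts 1.98 + 0.257244 = 2.23724 m (along the plate) below the hinge at the top edge, so the moment about the hinge is M = F × 2.23724 = 532.834 × 2.23724 = 1192.08 kN·m.
A normal force at the bottom, 3.96 m from the hinge, must supply this moment: P = 1192.08/3.96 = 301.03 kN.

P ≈ 301 kN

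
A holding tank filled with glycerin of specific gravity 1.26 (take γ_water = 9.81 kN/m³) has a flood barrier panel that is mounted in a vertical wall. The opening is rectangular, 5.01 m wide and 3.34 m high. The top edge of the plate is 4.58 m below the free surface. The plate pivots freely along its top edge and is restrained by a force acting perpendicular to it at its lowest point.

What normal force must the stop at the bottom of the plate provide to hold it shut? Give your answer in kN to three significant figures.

P ≈ 704 kN

γ = 1.26 × 9.81 = 12.3606 kN/m³.
The centroid lies 3.34/2 = 1.67 m below the top edge, so the centroid depth is h_c = 4.58 + 1.67 = 6.25 m.
A = 5.01 × 3.34 = 16.7334 m².
Resultant F = γ·h_c·A = 12.3606 × 6.25 × 16.7334 = 1292.72 kN.
I_c = b·h³/12 = 5.01 × 3.34³/12 = 15.5559 m⁴.
Centre of pressure: y_p = y_c + I_c/(y_c·A) = 6.25 + 15.5559/(6.25 × 16.7334) = 6.25 + 0.148741 = 6.39874 m along the plane.
The resultant acts 1.67 + 0.148741 = 1.81874 m (along the plate) below the hinge at the top edge, so the moment about the hinge is M = F × 1.81874 = 1292.72 × 1.81874 = 2351.12 kN·m.
A normal force at the bottom, 3.34 m from the hinge, must supply this moment: P = 2351.12/3.34 = 703.928 kN.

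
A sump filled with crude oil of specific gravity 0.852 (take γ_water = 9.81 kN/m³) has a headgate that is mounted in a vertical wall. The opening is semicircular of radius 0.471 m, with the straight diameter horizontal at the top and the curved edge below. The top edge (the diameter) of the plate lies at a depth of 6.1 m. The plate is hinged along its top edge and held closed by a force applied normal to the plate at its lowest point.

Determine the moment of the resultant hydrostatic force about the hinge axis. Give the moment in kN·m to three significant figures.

M ≈ 3.71 kN·m

γ = 0.852 × 9.81 = 8.35812 kN/m³.
The centroid of a semicircle lies 4r/(3π) = 0.199899 m from the diameter, here below the top edge, so the centroid depth is h_c = 6.1 + 0.199899 = 6.2999 m.
A = πr²/2 = π × 0.471²/2 = 0.348467 m².
Resultant F = γ·h_c·A = 8.35812 × 6.2999 × 0.348467 = 18.3486 kN.
I_c = (π/8 − 8/(9π))·r⁴ = 0.109757 × 0.471⁴ = 0.00540152 m⁴.
Centre of pressure: y_p = y_c + I_c/(y_c·A) = 6.2999 + 0.00540152/(6.2999 × 0.348467) = 6.2999 + 0.00246048 = 6.30236 m along the plane.
The resultant acts 0.199899 + 0.00246048 = 0.202359 m (along the plate) below the hinge at the top edge, so the moment about the hinge is M = F × 0.202359 = 18.3486 × 0.202359 = 3.713 kN·m.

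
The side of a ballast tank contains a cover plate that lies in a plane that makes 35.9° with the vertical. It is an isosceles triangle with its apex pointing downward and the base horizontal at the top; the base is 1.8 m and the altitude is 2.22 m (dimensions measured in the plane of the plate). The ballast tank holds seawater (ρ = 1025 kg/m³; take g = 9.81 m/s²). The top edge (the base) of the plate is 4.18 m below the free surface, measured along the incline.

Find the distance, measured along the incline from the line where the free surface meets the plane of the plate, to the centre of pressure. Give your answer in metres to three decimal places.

γ = ρg = 1025 × 9.81 / 1000 = 10.05525 kN/m³.
The plate makes 35.9° with the vertical, i.e. θ = 90° − 35.9° = 54.1° to the horizontal. Measuring y along the incline from the free-surface line, vertical depth h = y·sinθ with sinθ = 0.810042.
With the apex down, the centroid sits h/3 = 2.22/3 = 0.74 m below the base (the top edge), so y_c = 4.18 + 0.74 = 4.92 m and h_c = 4.92 × 0.810042 = 3.98541 m.
A = ½ × 1.8 × 2.22 = 1.998 m².
Resultant F = γ·h_c·A = 10.05525 × 3.98541 × 1.998 = 80.0684 kN.
I_c = b·h³/36 = 1.8 × 2.22³/36 = 0.547052 m⁴.
Centre of pressure: y_p = y_c + I_c/(y_c·A) = 4.92 + 0.547052/(4.92 × 1.998) = 4.92 + 0.0556504 = 4.97565 m along the plane.

y_p = 4.976 m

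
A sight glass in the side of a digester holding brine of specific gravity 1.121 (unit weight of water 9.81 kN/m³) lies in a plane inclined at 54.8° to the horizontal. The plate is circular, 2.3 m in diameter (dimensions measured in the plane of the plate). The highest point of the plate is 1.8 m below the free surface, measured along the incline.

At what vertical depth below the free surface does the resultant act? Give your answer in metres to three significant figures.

γ = 1.121 × 9.81 = 10.99701 kN/m³.
Let θ = 54.8° be the plate's angle to the horizontal; measure y along the incline from where the plane meets the free surface. Vertical depth h = y·sinθ with sinθ = 0.817145.
The centroid is at the centre, 1.15 m below the top of the plate, so y_c = 1.8 + 1.15 = 2.95 m and h_c = 2.95 × 0.817145 = 2.41058 m.
A = π(1.15)² = 4.15476 m².
Resultant F = γ·h_c·A = 10.99701 × 2.41058 × 4.15476 = 110.139 kN.
I_c = πr⁴/4 = π × 1.15⁴/4 = 1.37367 m⁴.
Centre of pressure: y_p = y_c + I_c/(y_c·A) = 2.95 + 1.37367/(2.95 × 4.15476) = 2.95 + 0.112076 = 3.06208 m along the plane.
Vertically, h_p = y_p·sinθ = 3.06208 × 0.817145 = 2.50216 m.

h_p = 2.50 m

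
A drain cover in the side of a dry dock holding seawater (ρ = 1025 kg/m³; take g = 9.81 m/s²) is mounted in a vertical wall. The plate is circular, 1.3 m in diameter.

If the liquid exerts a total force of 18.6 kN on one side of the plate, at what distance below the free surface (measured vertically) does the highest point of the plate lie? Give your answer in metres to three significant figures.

γ = ρg = 1025 × 9.81 / 1000 = 10.05525 kN/m³.
A = π(0.65)² = 1.32732 m².
From F = γ·h_c·A, the centroid depth is h_c = 18.6/(10.05525 × 1.32732) = 1.39362 m.
The centroid is at the centre, 0.65 m below the top of the plate, so the highest point sits at h_top = 1.39362 − 0.65 = 0.74362 m below the surface.

d_top ≈ 0.744 m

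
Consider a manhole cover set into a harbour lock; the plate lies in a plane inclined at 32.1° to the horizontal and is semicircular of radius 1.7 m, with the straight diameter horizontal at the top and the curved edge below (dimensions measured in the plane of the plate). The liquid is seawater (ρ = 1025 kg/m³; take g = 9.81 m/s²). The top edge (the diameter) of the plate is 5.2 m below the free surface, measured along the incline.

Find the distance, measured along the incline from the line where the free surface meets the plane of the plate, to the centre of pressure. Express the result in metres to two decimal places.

γ = ρg = 1025 × 9.81 / 1000 = 10.05525 kN/m³.
Let θ = 32.1° be the plate's angle to the horizontal; measure y along the incline from where the plane meets the free surface. Vertical depth h = y·sinθ with sinθ = 0.531399.
The centroid of a semicircle lies 4r/(3π) = 0.721502 m from the diameter, here below the top edge, so y_c = 5.2 + 0.721502 = 5.9215 m and h_c = 5.9215 × 0.531399 = 3.14668 m.
A = πr²/2 = π × 1.7²/2 = 4.5396 m².
Resultant F = γ·h_c·A = 10.05525 × 3.14668 × 4.5396 = 143.636 kN.
I_c = (π/8 − 8/(9π))·r⁴ = 0.109757 × 1.7⁴ = 0.916701 m⁴.
Centre of pressure: y_p = y_c + I_c/(y_c·A) = 5.9215 + 0.916701/(5.9215 × 4.5396) = 5.9215 + 0.0341019 = 5.9556 m along the plane.

y_p = 5.96 m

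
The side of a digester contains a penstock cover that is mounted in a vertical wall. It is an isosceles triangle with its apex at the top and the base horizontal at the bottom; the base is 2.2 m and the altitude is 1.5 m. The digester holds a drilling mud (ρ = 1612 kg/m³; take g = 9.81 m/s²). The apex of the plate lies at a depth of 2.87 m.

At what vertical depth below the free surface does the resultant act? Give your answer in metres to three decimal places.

γ = ρg = 1612 × 9.81 / 1000 = 15.81372 kN/m³.
With the apex up, the centroid sits 2h/3 = 2 × 1.5/3 = 1 m below the apex, so the centroid depth is h_c = 2.87 + 1 = 3.87 m.
A = ½ × 2.2 × 1.5 = 1.65 m².
Resultant F = γ·h_c·A = 15.81372 × 3.87 × 1.65 = 100.979 kN.
I_c = b·h³/36 = 2.2 × 1.5³/36 = 0.20625 m⁴.
Centre of pressure: y_p = y_c + I_c/(y_c·A) = 3.87 + 0.20625/(3.87 × 1.65) = 3.87 + 0.0322997 = 3.9023 m along the plane.

h_p = 3.902 m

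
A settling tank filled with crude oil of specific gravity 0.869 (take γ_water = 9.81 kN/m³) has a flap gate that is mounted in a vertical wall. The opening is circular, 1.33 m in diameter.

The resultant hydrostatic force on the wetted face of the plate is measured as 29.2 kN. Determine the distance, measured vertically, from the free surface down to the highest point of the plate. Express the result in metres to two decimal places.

γ = 0.869 × 9.81 = 8.52489 kN/m³.
A = π(0.665)² = 1.38929 m².
From F = γ·h_c·A, the centroid depth is h_c = 29.2/(8.52489 × 1.38929) = 2.46548 m.
The centroid is at the centre, 0.665 m below the top of the plate, so the highest point sits at h_top = 2.46548 − 0.665 = 1.80048 m below the surface.

d_top ≈ 1.80 m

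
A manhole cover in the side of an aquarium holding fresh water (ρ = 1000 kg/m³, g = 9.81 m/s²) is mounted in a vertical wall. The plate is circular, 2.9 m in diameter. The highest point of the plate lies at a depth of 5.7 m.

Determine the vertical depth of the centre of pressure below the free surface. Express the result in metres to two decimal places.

γ = ρg = 1000 × 9.81 = 9810 N/m³ = 9.81 kN/m³.
The centroid is at the centre, 1.45 m below the top of the plate, so the centroid depth is h_c = 5.7 + 1.45 = 7.15 m.
A = π(1.45)² = 6.6052 m².
Resultant F = γ·h_c·A = 9.81 × 7.15 × 6.6052 = 463.299 kN.
I_c = πr⁴/4 = π × 1.45⁴/4 = 3.47186 m⁴.
Centre of pressure: y_p = y_c + I_c/(y_c·A) = 7.15 + 3.47186/(7.15 × 6.6052) = 7.15 + 0.073514 = 7.22351 m along the plane.

h_p = 7.22 m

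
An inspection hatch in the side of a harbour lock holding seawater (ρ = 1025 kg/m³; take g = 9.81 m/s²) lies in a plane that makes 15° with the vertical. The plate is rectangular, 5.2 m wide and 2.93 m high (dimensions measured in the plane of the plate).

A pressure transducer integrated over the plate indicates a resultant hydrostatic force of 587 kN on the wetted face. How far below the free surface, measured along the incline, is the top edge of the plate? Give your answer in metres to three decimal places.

y_top ≈ 2.502 m

γ = ρg = 1025 × 9.81 / 1000 = 10.05525 kN/m³.
A = 5.2 × 2.93 = 15.236 m².
From F = γ·h_c·A, the centroid depth is h_c = 587/(10.05525 × 15.236) = 3.83155 m.
The plate makes 15° with the vertical, i.e. θ = 90° − 15° = 75° to the horizontal. Measuring y along the incline from the free-surface line, vertical depth h = y·sinθ with sinθ = 0.965926.
Along the incline, y_c = h_c/sinθ = 3.83155/0.965926 = 3.96671 m.
The centroid lies 2.93/2 = 1.465 m below the top edge, so the top edge sits at y_top = 3.96671 − 1.465 = 2.50171 m along the incline.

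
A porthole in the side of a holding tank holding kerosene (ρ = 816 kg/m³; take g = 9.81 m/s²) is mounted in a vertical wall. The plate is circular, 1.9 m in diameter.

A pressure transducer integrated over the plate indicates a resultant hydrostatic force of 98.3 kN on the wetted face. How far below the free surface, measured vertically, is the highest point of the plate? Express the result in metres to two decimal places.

γ = ρg = 816 × 9.81 / 1000 = 8.00496 kN/m³.
A = π(0.95)² = 2.83529 m².
From F = γ·h_c·A, the centroid depth is h_c = 98.3/(8.00496 × 2.83529) = 4.33109 m.
The centroid is at the centre, 0.95 m below the top of the plate, so the highest point sits at h_top = 4.33109 − 0.95 = 3.38109 m below the surface.

d_top ≈ 3.38 m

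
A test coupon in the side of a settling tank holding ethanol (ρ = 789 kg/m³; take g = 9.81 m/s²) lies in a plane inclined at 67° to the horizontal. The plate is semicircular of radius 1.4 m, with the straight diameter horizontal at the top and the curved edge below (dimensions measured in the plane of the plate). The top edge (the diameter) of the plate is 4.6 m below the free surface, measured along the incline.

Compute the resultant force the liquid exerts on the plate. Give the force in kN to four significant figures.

γ = ρg = 789 × 9.81 / 1000 = 7.74009 kN/m³.
Let θ = 67° be the plate's angle to the horizontal; measure y along the incline from where the plane meets the free surface. Vertical depth h = y·sinθ with sinθ = 0.920505.
The centroid of a semicircle lies 4r/(3π) = 0.594178 m from the diameter, here below the top edge, so y_c = 4.6 + 0.594178 = 5.19418 m and h_c = 5.19418 × 0.920505 = 4.78127 m.
A = πr²/2 = π × 1.4²/2 = 3.07876 m².
Resultant F = γ·h_c·A = 7.74009 × 4.78127 × 3.07876 = 113.937 kN.

F ≈ 113.9 kN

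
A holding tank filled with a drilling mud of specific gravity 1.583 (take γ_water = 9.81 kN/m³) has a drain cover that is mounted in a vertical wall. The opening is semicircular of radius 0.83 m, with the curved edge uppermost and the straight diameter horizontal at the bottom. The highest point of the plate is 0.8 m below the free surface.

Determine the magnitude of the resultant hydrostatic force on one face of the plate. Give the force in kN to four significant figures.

F ≈ 21.47 kN

γ = 1.583 × 9.81 = 15.52923 kN/m³.
The centroid lies 4r/(3π) = 0.352263 m above the diameter, so r − 4r/(3π) = 0.83 − 0.352263 = 0.477737 m below the topmost point, so the centroid depth is h_c = 0.8 + 0.477737 = 1.27774 m.
A = πr²/2 = π × 0.83²/2 = 1.08212 m².
Resultant F = γ·h_c·A = 15.52923 × 1.27774 × 1.08212 = 21.4718 kN.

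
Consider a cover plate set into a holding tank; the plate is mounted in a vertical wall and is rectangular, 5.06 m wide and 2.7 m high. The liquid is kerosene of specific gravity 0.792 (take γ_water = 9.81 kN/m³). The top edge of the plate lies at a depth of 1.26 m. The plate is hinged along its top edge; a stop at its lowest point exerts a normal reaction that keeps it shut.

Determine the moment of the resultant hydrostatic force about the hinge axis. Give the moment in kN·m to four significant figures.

M ≈ 438.5 kN·m

γ = 0.792 × 9.81 = 7.76952 kN/m³.
The centroid lies 2.7/2 = 1.35 m below the top edge, so the centroid depth is h_c = 1.26 + 1.35 = 2.61 m.
A = 5.06 × 2.7 = 13.662 m².
Resultant F = γ·h_c·A = 7.76952 × 2.61 × 13.662 = 277.044 kN.
I_c = b·h³/12 = 5.06 × 2.7³/12 = 8.29967 m⁴.
Centre of pressure: y_p = y_c + I_c/(y_c·A) = 2.61 + 8.29967/(2.61 × 13.662) = 2.61 + 0.232759 = 2.84276 m along the plane.
The resultant acts 1.35 + 0.232759 = 1.58276 m (along the plate) below the hinge at the top edge, so the moment about the hinge is M = F × 1.58276 = 277.044 × 1.58276 = 438.494 kN·m.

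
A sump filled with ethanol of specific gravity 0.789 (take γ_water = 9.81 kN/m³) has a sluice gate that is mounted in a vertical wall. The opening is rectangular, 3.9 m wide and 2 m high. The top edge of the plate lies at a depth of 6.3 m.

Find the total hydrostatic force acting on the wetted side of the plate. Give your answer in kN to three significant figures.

F ≈ 441 kN

γ = 0.789 × 9.81 = 7.74009 kN/m³.
The centroid lies 2/2 = 1 m below the top edge, so the centroid depth is h_c = 6.3 + 1 = 7.3 m.
A = 3.9 × 2 = 7.8 m².
Resultant F = γ·h_c·A = 7.74009 × 7.3 × 7.8 = 440.721 kN.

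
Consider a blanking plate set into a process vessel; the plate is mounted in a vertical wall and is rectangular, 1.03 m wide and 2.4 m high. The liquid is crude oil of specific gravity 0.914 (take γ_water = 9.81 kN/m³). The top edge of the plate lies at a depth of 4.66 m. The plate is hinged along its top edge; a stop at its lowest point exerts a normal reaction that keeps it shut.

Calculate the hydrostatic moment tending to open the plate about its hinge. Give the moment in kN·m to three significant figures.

γ = 0.914 × 9.81 = 8.96634 kN/m³.
The centroid lies 2.4/2 = 1.2 m below the top edge, so the centroid depth is h_c = 4.66 + 1.2 = 5.86 m.
A = 1.03 × 2.4 = 2.472 m².
Resultant F = γ·h_c·A = 8.96634 × 5.86 × 2.472 = 129.886 kN.
I_c = b·h³/12 = 1.03 × 2.4³/12 = 1.18656 m⁴.
Centre of pressure: y_p = y_c + I_c/(y_c·A) = 5.86 + 1.18656/(5.86 × 2.472) = 5.86 + 0.0819113 = 5.94191 m along the plane.
The resultant acts 1.2 + 0.0819113 = 1.28191 m (along the plate) below the hinge at the top edge, so the moment about the hinge is M = F × 1.28191 = 129.886 × 1.28191 = 166.502 kN·m.

M ≈ 167 kN·m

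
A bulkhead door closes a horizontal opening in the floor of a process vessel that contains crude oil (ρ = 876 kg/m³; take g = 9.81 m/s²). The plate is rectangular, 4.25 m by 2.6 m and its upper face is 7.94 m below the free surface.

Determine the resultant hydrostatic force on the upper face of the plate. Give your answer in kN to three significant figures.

γ = ρg = 876 × 9.81 / 1000 = 8.59356 kN/m³.
The plate is horizontal, so pressure is uniform at p = γ·h = 8.59356 × 7.94 = 68.2329 kN/m².
A = 4.25 × 2.6 = 11.05 m².
F = p·A = 68.2329 × 11.05 = 753.974 kN.

F ≈ 754 kN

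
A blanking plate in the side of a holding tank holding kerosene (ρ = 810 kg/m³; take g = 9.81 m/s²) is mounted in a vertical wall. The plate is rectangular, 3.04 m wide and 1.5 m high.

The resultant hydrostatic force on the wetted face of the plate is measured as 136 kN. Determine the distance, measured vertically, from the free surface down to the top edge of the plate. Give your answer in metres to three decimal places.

d_top ≈ 3.003 m

γ = ρg = 810 × 9.81 / 1000 = 7.9461 kN/m³.
A = 3.04 × 1.5 = 4.56 m².
From F = γ·h_c·A, the centroid depth is h_c = 136/(7.9461 × 4.56) = 3.75336 m.
The centroid lies 1.5/2 = 0.75 m below the top edge, so the top edge sits at h_top = 3.75336 − 0.75 = 3.00336 m below the surface.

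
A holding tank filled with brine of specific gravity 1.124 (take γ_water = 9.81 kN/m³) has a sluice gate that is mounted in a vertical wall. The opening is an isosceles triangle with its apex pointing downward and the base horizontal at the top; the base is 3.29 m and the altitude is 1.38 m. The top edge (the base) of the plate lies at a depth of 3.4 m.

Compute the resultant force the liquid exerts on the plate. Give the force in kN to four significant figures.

γ = 1.124 × 9.81 = 11.02644 kN/m³.
With the apex down, the centroid sits h/3 = 1.38/3 = 0.46 m below the base (the top edge), so the centroid depth is h_c = 3.4 + 0.46 = 3.86 m.
A = ½ × 3.29 × 1.38 = 2.2701 m².
Resultant F = γ·h_c·A = 11.02644 × 3.86 × 2.2701 = 96.6201 kN.

F ≈ 96.62 kN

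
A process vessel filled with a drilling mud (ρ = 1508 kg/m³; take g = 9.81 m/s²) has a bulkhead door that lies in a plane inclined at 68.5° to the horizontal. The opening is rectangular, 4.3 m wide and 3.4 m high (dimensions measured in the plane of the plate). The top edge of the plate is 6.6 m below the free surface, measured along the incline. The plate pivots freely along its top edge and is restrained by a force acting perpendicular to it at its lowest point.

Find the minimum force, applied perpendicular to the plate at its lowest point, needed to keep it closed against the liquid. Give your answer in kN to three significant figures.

P ≈ 892 kN

γ = ρg = 1508 × 9.81 / 1000 = 14.79348 kN/m³.
Let θ = 68.5° be the plate's angle to the horizontal; measure y along the incline from where the plane meets the free surface. Vertical depth h = y·sinθ with sinθ = 0.930418.
The centroid lies 3.4/2 = 1.7 m below the top edge, so y_c = 6.6 + 1.7 = 8.3 m and h_c = 8.3 × 0.930418 = 7.72247 m.
A = 4.3 × 3.4 = 14.62 m².
Resultant F = γ·h_c·A = 14.79348 × 7.72247 × 14.62 = 1670.22 kN.
I_c = b·h³/12 = 4.3 × 3.4³/12 = 14.0839 m⁴.
Centre of pressure: y_p = y_c + I_c/(y_c·A) = 8.3 + 14.0839/(8.3 × 14.62) = 8.3 + 0.116064 = 8.41606 m along the plane.
The resultant acts 1.7 + 0.116064 = 1.81606 m (along the plate) below the hinge at the top edge, so the moment about the hinge is M = F × 1.81606 = 1670.22 × 1.81606 = 3033.22 kN·m.
A normal force at the bottom, 3.4 m from the hinge, must supply this moment: P = 3033.22/3.4 = 892.124 kN.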